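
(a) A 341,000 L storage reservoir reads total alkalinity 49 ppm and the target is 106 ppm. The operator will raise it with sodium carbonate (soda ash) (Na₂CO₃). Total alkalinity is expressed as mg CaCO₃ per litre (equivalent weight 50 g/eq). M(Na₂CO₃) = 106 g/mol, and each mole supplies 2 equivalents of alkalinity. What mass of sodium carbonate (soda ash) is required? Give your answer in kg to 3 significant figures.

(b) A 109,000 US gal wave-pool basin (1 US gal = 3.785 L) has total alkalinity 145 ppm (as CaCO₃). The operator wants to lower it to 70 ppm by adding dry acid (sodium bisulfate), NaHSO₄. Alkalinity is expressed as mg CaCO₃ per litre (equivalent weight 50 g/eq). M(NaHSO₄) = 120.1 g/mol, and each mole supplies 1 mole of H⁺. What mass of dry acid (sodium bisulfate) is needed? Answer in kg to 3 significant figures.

(a) 20.6 kg; (b) 74.3 kg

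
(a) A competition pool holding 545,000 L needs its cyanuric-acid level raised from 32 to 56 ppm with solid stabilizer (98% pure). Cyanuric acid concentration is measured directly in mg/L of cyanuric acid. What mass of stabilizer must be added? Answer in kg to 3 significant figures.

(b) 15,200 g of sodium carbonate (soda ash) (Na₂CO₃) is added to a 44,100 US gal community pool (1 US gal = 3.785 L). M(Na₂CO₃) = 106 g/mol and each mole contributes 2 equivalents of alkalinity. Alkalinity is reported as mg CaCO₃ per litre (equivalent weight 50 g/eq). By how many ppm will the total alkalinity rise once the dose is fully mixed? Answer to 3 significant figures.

(a) 13.3 kg; (b) 85.9 ppm

(a) CYA to add: (56 − 32) = 24 mg/L × 545,000 L = 13,080 g cyanuric acid.
(a) At 98% purity: 13,080 / 0.98 = 13,350 g product.

(b) Volume: 44,100 US gal × 3.785 L/gal = 166,918 L.
(b) Moles of Na₂CO₃: 15,200 g ÷ 106 g/mol = 143.4 mol → 286.8 eq of alkalinity.
(b) As CaCO₃: 286.8 eq × 50 g/eq = 14,340 g.
(b) Rise: 14,340 g / 166,918 L × 1000 = 85.91 mg/L.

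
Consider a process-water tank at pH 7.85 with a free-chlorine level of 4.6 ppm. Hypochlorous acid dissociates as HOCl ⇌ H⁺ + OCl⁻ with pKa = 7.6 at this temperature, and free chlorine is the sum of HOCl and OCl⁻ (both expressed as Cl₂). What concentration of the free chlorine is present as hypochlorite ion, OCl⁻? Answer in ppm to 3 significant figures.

2.94 ppm

[OCl⁻]/[HOCl] = 10^(pH − pKa) = 10^(7.85 − 7.6) = 10^0.25 = 1.778.
Fraction as HOCl = 1 / (1 + 1.778) = 0.3599.
OCl⁻ = (1 − 0.3599) × 4.6 ppm = 2.944 ppm.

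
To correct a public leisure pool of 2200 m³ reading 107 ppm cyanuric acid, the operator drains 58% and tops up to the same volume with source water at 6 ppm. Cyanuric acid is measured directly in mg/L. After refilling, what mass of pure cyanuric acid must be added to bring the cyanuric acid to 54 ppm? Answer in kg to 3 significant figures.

Volume: 2200 m³ = 2,200,000 L.
After draining 58% and refilling: 107 × 0.42 + 6 × 0.58 = 48.42 ppm.
Deficit to target: 54 − 48.42 = 5.58 mg/L.
Mass: 5.58 mg/L × 2,200,000 L = 12,280 g cyanuric acid.

12.3 kg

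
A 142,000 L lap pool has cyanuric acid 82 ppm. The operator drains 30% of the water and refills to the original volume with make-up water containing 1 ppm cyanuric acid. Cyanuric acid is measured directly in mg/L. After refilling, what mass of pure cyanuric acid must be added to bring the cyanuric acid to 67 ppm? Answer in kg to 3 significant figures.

1.32 kg

After draining 30% and refilling: 82 × 0.70 + 1 × 0.30 = 57.7 ppm.
Deficit to target: 67 − 57.7 = 9.3 mg/L.
Mass: 9.3 mg/L × 142,000 L = 1321 g cyanuric acid.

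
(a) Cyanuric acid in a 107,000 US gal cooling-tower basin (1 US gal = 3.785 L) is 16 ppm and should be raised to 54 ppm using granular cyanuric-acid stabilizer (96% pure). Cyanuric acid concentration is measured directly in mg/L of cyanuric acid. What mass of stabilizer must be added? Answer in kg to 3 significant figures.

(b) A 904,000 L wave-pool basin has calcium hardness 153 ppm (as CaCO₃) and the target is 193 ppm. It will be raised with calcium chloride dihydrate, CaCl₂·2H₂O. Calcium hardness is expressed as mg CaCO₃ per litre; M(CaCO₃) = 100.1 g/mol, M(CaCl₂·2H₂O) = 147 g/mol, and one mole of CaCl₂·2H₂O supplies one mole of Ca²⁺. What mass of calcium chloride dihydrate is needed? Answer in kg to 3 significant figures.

(a) 16.0 kg; (b) 53.1 kg

(a) Volume: 107,000 US gal × 3.785 L/gal = 404,995 L.
(a) CYA to add: (54 − 16) = 38 mg/L × 404,995 L = 15,390 g cyanuric acid.
(a) At 96% purity: 15,390 / 0.96 = 16,030 g product.

(b) Hardness to add: (193 − 153) = 40 mg/L as CaCO₃ × 904,000 L = 36,160 g as CaCO₃.
(b) Moles of Ca²⁺ (1 mol Ca²⁺ ≡ 1 mol CaCO₃): 36,160 / 100.1 g/mol = 361.2 mol.
(b) Mass of CaCl₂·2H₂O: 361.2 × 147 = 53,100 g.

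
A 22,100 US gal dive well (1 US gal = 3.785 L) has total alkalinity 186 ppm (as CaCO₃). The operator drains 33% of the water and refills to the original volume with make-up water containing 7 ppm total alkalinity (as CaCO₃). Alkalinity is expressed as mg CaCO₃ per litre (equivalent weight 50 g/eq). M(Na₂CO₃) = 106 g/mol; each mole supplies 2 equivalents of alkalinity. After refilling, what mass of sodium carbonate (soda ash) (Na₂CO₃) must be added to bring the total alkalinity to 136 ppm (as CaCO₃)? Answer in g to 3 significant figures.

804 g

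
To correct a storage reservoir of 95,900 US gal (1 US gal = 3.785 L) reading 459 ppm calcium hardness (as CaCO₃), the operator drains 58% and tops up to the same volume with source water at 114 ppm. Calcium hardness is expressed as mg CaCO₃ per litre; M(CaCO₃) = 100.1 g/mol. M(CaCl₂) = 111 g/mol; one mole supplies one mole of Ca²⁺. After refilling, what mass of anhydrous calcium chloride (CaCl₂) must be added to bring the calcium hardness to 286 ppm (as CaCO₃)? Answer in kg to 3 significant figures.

10.9 kg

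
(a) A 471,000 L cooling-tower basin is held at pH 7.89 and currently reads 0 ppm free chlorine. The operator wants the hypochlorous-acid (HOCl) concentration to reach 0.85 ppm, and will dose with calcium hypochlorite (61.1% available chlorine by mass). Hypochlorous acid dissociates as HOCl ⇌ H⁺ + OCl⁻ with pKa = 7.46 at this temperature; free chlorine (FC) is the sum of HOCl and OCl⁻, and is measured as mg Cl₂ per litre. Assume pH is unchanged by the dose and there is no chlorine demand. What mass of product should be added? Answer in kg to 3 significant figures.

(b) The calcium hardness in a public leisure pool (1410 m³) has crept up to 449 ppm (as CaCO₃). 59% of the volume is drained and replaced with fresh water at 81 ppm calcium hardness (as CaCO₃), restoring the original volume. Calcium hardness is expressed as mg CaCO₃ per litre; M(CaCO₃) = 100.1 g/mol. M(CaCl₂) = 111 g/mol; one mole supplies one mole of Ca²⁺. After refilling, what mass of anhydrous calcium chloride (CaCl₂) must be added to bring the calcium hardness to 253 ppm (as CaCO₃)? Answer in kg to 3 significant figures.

(a) 2.42 kg; (b) 33.0 kg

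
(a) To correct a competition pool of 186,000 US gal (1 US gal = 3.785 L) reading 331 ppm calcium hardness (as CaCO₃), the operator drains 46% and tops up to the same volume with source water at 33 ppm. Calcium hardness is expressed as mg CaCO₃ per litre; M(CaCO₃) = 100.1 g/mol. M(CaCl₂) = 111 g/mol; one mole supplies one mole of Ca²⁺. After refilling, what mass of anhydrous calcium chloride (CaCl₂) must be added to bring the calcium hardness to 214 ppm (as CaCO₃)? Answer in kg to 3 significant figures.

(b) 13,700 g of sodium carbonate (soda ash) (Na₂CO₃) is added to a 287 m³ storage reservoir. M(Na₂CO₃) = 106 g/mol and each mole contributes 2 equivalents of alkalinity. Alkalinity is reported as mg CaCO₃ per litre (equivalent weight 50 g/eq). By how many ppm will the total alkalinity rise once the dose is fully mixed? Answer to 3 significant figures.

(a) 15.7 kg; (b) 45.0 ppm

(a) Volume: 186,000 US gal × 3.785 L/gal = 704,010 L.
(a) After draining 46% and refilling: 331 × 0.54 + 33 × 0.46 = 193.92 ppm.
(a) Deficit to target: 214 − 193.92 = 20.08 mg/L.
(a) As CaCO₃: 20.08 mg/L × 704,010 L = 14,140 g; ÷ 100.1 = 141.2 mol Ca²⁺.
(a) Mass: 141.2 × 111 = 15,680 g.

(b) Volume: 287 m³ = 287,000 L.
(b) Moles of Na₂CO₃: 13,700 g ÷ 106 g/mol = 129.2 mol → 258.5 eq of alkalinity.
(b) As CaCO₃: 258.5 eq × 50 g/eq = 12,920 g.
(b) Rise: 12,920 g / 287,000 L × 1000 = 45.03 mg/L.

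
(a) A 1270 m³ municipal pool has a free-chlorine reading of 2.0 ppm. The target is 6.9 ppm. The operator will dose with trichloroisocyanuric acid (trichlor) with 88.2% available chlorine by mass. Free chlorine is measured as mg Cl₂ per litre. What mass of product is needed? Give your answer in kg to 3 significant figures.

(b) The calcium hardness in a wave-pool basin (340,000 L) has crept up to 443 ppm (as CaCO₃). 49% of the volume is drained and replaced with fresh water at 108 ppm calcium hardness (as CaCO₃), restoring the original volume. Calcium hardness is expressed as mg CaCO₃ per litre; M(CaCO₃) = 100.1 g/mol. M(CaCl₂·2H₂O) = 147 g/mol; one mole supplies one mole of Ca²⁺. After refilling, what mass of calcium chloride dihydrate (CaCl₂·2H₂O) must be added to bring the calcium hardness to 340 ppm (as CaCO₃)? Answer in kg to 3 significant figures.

(a) 7.06 kg; (b) 30.5 kg

(a) Volume: 1270 m³ = 1,270,000 L.
(a) Chlorine deficit: 6.9 − 2.0 = 4.9 ppm = 4.9 mg/L as Cl₂.
(a) Cl₂ equivalent needed: 4.9 mg/L × 1,270,000 L = 6,223,000 mg = 6223 g.
(a) Product at 88.2% available chlorine: 6223 / 0.882 = 7056 g.

(b) After draining 49% and refilling: 443 × 0.51 + 108 × 0.49 = 278.85 ppm.
(b) Deficit to target: 340 − 278.85 = 61.15 mg/L.
(b) As CaCO₃: 61.15 mg/L × 340,000 L = 20,790 g; ÷ 100.1 = 207.7 mol Ca²⁺.
(b) Mass: 207.7 × 147 = 30,530 g.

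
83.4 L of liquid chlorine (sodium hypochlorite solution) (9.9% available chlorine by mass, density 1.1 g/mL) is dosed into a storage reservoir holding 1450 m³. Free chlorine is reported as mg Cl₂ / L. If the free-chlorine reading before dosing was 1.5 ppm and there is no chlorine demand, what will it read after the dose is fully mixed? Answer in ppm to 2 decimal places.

Volume: 1450 m³ = 1,450,000 L.
Mass of solution: 83.4 L × 1000 mL/L × 1.1 g/mL = 91,740 g.
Available chlorine delivered: 91,740 g × 0.099 = 9082 g as Cl₂.
Concentration rise: 9082 g / 1,450,000 L = 6.264 mg/L = 6.26 ppm.
Final FC: 1.5 + 6.26 = 7.76 ppm.

7.76 ppm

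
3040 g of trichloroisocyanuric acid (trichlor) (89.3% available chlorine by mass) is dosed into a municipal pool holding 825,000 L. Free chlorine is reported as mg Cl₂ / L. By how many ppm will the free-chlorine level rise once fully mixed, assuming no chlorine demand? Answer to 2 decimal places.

Available chlorine delivered: 3040 g × 0.893 = 2715 g as Cl₂.
Concentration rise: 2715 g / 825,000 L = 3.291 mg/L = 3.29 ppm.

3.29 ppm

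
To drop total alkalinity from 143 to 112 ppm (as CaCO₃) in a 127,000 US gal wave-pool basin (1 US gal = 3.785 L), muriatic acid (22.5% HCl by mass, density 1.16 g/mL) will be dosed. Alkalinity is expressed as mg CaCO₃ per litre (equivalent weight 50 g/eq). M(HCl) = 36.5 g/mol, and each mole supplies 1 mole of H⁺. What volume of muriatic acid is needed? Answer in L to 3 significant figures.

Volume: 127,000 US gal × 3.785 L/gal = 480,695 L.
Alkalinity to neutralize: (143 − 112) = 31 mg/L as CaCO₃ × 480,695 L = 14,900 g as CaCO₃.
Equivalents of H⁺ required: 14,900 ÷ 50 g/eq = 298 eq = 298 mol HCl.
Mass of HCl: 298 × 36.5 = 10,880 g.
Mass of 22.5% solution: 10,880 / 0.225 = 48,350 g.
Volume: 48,350 g ÷ 1.16 g/mL = 41,680 mL.

41.7 L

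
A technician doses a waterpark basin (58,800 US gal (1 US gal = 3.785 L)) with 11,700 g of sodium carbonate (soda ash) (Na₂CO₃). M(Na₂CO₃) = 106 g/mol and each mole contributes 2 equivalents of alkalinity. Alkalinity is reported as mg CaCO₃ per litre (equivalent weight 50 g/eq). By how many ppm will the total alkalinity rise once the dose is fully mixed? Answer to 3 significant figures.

49.6 ppm

Volume: 58,800 US gal × 3.785 L/gal = 222,558 L.
Moles of Na₂CO₃: 11,700 g ÷ 106 g/mol = 110.4 mol → 220.8 eq of alkalinity.
As CaCO₃: 220.8 eq × 50 g/eq = 11,040 g.
Rise: 11,040 g / 222,558 L × 1000 = 49.59 mg/L.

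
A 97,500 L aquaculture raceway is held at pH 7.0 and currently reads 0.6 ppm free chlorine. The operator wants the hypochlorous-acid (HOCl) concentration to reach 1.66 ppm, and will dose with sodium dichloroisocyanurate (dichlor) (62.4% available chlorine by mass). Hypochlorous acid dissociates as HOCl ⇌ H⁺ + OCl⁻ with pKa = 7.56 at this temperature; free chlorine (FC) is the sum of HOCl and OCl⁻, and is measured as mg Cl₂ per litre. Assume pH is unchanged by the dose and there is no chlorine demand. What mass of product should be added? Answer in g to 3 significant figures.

237 g

[OCl⁻]/[HOCl] = 10^(pH − pKa) = 10^(7.0 − 7.56) = 0.2754; fraction as HOCl = 1/(1 + 0.2754) = 0.7841.
Free chlorine required for 1.66 ppm HOCl: 1.66 / 0.7841 = 2.117 ppm.
FC to add: 2.117 − 0.6 = 1.517 mg/L as Cl₂.
Cl₂ equivalent: 1.517 mg/L × 97,500 L = 147.9 g.
Product at 62.4% available Cl: 147.9 / 0.624 = 237.1 g.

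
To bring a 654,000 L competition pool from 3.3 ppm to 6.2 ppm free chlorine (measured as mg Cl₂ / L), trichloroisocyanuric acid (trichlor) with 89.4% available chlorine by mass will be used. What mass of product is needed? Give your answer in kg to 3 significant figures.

Chlorine deficit: 6.2 − 3.3 = 2.9 ppm = 2.9 mg/L as Cl₂.
Cl₂ equivalent needed: 2.9 mg/L × 654,000 L = 1,897,000 mg = 1897 g.
Product at 89.4% available chlorine: 1897 / 0.894 = 2121 g.

2.12 kg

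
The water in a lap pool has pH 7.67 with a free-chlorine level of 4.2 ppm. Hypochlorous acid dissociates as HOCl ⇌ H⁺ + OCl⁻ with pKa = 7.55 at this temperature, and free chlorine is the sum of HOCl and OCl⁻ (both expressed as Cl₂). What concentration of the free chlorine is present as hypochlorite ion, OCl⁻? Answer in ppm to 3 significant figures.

[OCl⁻]/[HOCl] = 10^(pH − pKa) = 10^(7.67 − 7.55) = 10^0.12 = 1.318.
Fraction as HOCl = 1 / (1 + 1.318) = 0.4314.
OCl⁻ = (1 − 0.4314) × 4.2 ppm = 2.388 ppm.

2.39 ppm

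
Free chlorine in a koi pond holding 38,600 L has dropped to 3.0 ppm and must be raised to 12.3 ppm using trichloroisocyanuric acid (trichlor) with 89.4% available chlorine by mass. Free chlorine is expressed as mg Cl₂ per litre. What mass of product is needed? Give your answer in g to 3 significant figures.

402 g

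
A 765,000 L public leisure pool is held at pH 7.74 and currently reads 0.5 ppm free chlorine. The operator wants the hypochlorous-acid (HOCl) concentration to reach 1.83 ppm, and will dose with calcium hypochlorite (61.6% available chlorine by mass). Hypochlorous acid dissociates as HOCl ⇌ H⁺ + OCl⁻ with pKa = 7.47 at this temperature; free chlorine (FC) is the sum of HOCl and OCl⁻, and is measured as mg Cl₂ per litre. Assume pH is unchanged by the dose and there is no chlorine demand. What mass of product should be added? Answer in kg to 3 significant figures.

[OCl⁻]/[HOCl] = 10^(pH − pKa) = 10^(7.74 − 7.47) = 1.862; fraction as HOCl = 1/(1 + 1.862) = 0.3494.
Free chlorine required for 1.83 ppm HOCl: 1.83 / 0.3494 = 5.238 ppm.
FC to add: 5.238 − 0.5 = 4.738 mg/L as Cl₂.
Cl₂ equivalent: 4.738 mg/L × 765,000 L = 3624 g.
Product at 61.6% available Cl: 3624 / 0.616 = 5884 g.

5.88 kg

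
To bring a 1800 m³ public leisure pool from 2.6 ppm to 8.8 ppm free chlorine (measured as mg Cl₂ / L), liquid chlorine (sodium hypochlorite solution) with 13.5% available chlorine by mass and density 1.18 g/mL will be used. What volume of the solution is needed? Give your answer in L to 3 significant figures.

Volume: 1800 m³ = 1,800,000 L.
Chlorine deficit: 8.8 − 2.6 = 6.2 ppm = 6.2 mg/L as Cl₂.
Cl₂ equivalent needed: 6.2 mg/L × 1,800,000 L = 11,160,000 mg = 11,160 g.
Product at 13.5% available chlorine: 11,160 / 0.135 = 82,670 g.
Volume at density 1.18 g/mL: 82,670 g ÷ 1.18 g/mL = 70,060 mL.

70.1 L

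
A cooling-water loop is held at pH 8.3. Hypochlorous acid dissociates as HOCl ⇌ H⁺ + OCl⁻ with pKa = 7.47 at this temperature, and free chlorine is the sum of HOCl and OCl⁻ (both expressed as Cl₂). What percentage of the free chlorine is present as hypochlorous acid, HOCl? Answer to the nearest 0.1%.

12.9%

[OCl⁻]/[HOCl] = 10^(pH − pKa) = 10^(8.3 − 7.47) = 10^0.83 = 6.761.
Fraction as HOCl = 1 / (1 + 6.761) = 0.1289.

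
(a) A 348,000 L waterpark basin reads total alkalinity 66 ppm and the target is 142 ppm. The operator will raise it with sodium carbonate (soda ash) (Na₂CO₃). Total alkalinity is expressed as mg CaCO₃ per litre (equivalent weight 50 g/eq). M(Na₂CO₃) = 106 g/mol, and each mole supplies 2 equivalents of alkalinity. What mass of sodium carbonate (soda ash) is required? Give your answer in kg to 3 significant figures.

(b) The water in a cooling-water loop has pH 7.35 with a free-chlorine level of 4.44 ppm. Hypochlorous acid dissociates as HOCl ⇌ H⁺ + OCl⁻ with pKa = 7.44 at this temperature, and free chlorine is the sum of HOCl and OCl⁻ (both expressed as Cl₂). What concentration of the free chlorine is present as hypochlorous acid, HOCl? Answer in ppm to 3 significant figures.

(a) 28.0 kg; (b) 2.45 ppm

(a) Alkalinity to add: (142 − 66) = 76 mg/L as CaCO₃ × 348,000 L = 26,450 g as CaCO₃.
(a) Equivalents: 26,450 g ÷ 50 g/eq = 529 eq.
(a) Each mole of Na₂CO₃ supplies 2 eq, so 529 / 2 = 264.5 mol.
(a) Mass: 264.5 mol × 106 g/mol = 28,030 g.

(b) [OCl⁻]/[HOCl] = 10^(pH − pKa) = 10^(7.35 − 7.44) = 10^-0.09 = 0.8128.
(b) Fraction as HOCl = 1 / (1 + 0.8128) = 0.5516.
(b) HOCl = 0.5516 × 4.44 ppm = 2.449 ppm.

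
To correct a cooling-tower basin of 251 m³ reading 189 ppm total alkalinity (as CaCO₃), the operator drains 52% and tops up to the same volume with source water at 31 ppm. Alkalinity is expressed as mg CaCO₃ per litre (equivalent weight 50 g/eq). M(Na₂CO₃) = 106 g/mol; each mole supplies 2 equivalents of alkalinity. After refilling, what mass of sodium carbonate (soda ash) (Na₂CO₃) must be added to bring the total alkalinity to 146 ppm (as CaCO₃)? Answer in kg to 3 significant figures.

10.4 kg

Volume: 251 m³ = 251,000 L.
After draining 52% and refilling: 189 × 0.48 + 31 × 0.52 = 106.84 ppm.
Deficit to target: 146 − 106.84 = 39.16 mg/L.
As CaCO₃: 39.16 mg/L × 251,000 L = 9829 g; ÷ 50 g/eq ÷ 2 = 98.29 mol Na₂CO₃.
Mass: 98.29 × 106 = 10,420 g.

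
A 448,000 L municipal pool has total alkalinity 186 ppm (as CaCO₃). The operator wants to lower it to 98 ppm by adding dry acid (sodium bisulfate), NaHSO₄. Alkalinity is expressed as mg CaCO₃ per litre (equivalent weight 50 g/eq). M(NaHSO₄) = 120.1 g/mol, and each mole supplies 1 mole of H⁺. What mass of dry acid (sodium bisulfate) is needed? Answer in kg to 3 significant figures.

Alkalinity to neutralize: (186 − 98) = 88 mg/L as CaCO₃ × 448,000 L = 39,420 g as CaCO₃.
Equivalents of H⁺ required: 39,420 ÷ 50 g/eq = 788.5 eq = 788.5 mol NaHSO₄.
Mass of NaHSO₄: 788.5 × 120.1 = 94,700 g.

94.7 kg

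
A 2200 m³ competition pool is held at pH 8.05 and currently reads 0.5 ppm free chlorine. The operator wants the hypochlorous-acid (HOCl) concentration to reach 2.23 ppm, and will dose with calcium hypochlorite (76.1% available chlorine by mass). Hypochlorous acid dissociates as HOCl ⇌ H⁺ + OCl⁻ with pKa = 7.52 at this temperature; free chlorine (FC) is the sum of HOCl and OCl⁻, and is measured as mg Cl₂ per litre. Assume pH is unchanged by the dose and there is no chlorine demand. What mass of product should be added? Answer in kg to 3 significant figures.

26.8 kg

Volume: 2200 m³ = 2,200,000 L.
[OCl⁻]/[HOCl] = 10^(pH − pKa) = 10^(8.05 − 7.52) = 3.388; fraction as HOCl = 1/(1 + 3.388) = 0.2279.
Free chlorine required for 2.23 ppm HOCl: 2.23 / 0.2279 = 9.786 ppm.
FC to add: 9.786 − 0.5 = 9.286 mg/L as Cl₂.
Cl₂ equivalent: 9.286 mg/L × 2,200,000 L = 20,430 g.
Product at 76.1% available Cl: 20,430 / 0.761 = 26,850 g.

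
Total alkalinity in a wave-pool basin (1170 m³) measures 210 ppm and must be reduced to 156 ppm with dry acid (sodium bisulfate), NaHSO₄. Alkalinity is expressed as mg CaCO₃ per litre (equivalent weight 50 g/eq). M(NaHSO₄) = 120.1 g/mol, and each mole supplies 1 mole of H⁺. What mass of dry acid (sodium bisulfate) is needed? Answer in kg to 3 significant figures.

152 kg

Volume: 1170 m³ = 1,170,000 L.
Alkalinity to neutralize: (210 − 156) = 54 mg/L as CaCO₃ × 1,170,000 L = 63,180 g as CaCO₃.
Equivalents of H⁺ required: 63,180 ÷ 50 g/eq = 1264 eq = 1264 mol NaHSO₄.
Mass of NaHSO₄: 1264 × 120.1 = 151,800 g.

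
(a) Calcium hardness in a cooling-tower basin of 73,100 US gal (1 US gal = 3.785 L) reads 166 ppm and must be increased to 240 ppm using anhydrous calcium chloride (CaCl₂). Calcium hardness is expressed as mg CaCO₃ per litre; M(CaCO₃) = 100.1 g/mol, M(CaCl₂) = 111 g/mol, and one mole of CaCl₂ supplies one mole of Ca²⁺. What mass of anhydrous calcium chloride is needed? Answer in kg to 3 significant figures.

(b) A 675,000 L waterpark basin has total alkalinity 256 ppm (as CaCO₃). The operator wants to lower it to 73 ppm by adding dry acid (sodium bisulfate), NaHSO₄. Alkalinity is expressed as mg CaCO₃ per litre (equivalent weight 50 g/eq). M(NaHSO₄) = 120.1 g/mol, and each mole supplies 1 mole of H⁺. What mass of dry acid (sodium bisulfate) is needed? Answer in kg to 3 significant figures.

(a) Volume: 73,100 US gal × 3.785 L/gal = 276,684 L.
(a) Hardness to add: (240 − 166) = 74 mg/L as CaCO₃ × 276,684 L = 20,470 g as CaCO₃.
(a) Moles of Ca²⁺ (1 mol Ca²⁺ ≡ 1 mol CaCO₃): 20,470 / 100.1 g/mol = 204.5 mol.
(a) Mass of CaCl₂: 204.5 × 111 = 22,700 g.

(b) Alkalinity to neutralize: (256 − 73) = 183 mg/L as CaCO₃ × 675,000 L = 123,500 g as CaCO₃.
(b) Equivalents of H⁺ required: 123,500 ÷ 50 g/eq = 2470 eq = 2470 mol NaHSO₄.
(b) Mass of NaHSO₄: 2470 × 120.1 = 296,700 g.

(a) 22.7 kg; (b) 297 kg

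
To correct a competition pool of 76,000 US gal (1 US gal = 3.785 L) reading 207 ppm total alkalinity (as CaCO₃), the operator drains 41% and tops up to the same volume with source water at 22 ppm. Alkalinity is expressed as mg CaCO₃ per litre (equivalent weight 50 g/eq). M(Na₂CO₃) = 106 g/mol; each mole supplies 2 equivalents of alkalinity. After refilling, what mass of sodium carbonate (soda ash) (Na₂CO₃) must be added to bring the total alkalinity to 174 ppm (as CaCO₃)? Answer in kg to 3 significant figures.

13.1 kg

Volume: 76,000 US gal × 3.785 L/gal = 287,660 L.
After draining 41% and refilling: 207 × 0.59 + 22 × 0.41 = 131.15 ppm.
Deficit to target: 174 − 131.15 = 42.85 mg/L.
As CaCO₃: 42.85 mg/L × 287,660 L = 12,330 g; ÷ 50 g/eq ÷ 2 = 123.3 mol Na₂CO₃.
Mass: 123.3 × 106 = 13,070 g.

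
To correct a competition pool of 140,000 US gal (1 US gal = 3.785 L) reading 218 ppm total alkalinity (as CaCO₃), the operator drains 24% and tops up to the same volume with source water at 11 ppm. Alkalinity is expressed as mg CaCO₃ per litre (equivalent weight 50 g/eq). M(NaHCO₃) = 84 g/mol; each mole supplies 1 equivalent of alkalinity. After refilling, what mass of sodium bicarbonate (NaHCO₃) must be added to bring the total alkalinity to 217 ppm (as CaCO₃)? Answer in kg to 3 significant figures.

43.3 kg

Volume: 140,000 US gal × 3.785 L/gal = 529,900 L.
After draining 24% and refilling: 218 × 0.76 + 11 × 0.24 = 168.32 ppm.
Deficit to target: 217 − 168.32 = 48.68 mg/L.
As CaCO₃: 48.68 mg/L × 529,900 L = 25,800 g; ÷ 50 g/eq ÷ 1 = 515.9 mol NaHCO₃.
Mass: 515.9 × 84 = 43,340 g.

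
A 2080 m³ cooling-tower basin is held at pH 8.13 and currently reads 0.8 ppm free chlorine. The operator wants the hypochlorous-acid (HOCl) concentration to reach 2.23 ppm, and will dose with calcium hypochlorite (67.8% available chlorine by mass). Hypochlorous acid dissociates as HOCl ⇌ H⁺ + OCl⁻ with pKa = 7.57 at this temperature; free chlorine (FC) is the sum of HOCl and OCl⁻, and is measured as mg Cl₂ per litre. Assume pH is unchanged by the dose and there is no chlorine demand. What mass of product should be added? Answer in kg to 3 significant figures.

Volume: 2080 m³ = 2,080,000 L.
[OCl⁻]/[HOCl] = 10^(pH − pKa) = 10^(8.13 − 7.57) = 3.631; fraction as HOCl = 1/(1 + 3.631) = 0.2159.
Free chlorine required for 2.23 ppm HOCl: 2.23 / 0.2159 = 10.33 ppm.
FC to add: 10.33 − 0.8 = 9.527 mg/L as Cl₂.
Cl₂ equivalent: 9.527 mg/L × 2,080,000 L = 19,820 g.
Product at 67.8% available Cl: 19,820 / 0.678 = 29,230 g.

29.2 kg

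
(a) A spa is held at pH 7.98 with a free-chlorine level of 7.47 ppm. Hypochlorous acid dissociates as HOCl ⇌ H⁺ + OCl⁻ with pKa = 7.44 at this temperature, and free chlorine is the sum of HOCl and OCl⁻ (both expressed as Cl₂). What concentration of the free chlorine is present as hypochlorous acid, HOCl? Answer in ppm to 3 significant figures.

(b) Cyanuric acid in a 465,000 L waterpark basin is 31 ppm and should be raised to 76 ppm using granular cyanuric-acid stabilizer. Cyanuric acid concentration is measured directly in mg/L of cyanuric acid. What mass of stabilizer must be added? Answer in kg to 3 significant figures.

(a) [OCl⁻]/[HOCl] = 10^(pH − pKa) = 10^(7.98 − 7.44) = 10^0.54 = 3.467.
(a) Fraction as HOCl = 1 / (1 + 3.467) = 0.2238.
(a) HOCl = 0.2238 × 7.47 ppm = 1.672 ppm.

(b) CYA to add: (76 − 31) = 45 mg/L × 465,000 L = 20,920 g cyanuric acid.

(a) 1.67 ppm; (b) 20.9 kg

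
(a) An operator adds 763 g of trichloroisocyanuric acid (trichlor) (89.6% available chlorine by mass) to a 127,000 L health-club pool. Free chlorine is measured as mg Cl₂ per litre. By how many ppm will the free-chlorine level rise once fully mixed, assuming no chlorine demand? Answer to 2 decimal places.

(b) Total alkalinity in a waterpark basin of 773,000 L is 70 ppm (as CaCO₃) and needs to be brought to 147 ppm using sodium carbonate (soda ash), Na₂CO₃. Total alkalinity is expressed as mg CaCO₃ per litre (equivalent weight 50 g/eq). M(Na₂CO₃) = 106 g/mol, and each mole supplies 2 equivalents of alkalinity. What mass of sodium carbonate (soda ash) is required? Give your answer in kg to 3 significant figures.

(a) 5.38 ppm; (b) 63.1 kg

(a) Available chlorine delivered: 763 g × 0.896 = 683.6 g as Cl₂.
(a) Concentration rise: 683.6 g / 127,000 L = 5.383 mg/L = 5.38 ppm.

(b) Alkalinity to add: (147 − 70) = 77 mg/L as CaCO₃ × 773,000 L = 59,520 g as CaCO₃.
(b) Equivalents: 59,520 g ÷ 50 g/eq = 1190 eq.
(b) Each mole of Na₂CO₃ supplies 2 eq, so 1190 / 2 = 595.2 mol.
(b) Mass: 595.2 mol × 106 g/mol = 63,090 g.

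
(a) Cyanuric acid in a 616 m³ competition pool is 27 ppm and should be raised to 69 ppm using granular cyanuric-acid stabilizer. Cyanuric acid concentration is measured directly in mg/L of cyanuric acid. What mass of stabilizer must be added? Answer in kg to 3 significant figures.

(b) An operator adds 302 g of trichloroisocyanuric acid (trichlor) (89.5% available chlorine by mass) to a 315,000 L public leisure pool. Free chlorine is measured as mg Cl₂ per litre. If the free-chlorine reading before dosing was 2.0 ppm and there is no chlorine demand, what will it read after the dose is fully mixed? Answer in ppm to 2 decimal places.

(a) Volume: 616 m³ = 616,000 L.
(a) CYA to add: (69 − 27) = 42 mg/L × 616,000 L = 25,870 g cyanuric acid.

(b) Available chlorine delivered: 302 g × 0.895 = 270.3 g as Cl₂.
(b) Concentration rise: 270.3 g / 315,000 L = 0.8581 mg/L = 0.86 ppm.
(b) Final FC: 2.0 + 0.86 = 2.86 ppm.

(a) 25.9 kg; (b) 2.86 ppm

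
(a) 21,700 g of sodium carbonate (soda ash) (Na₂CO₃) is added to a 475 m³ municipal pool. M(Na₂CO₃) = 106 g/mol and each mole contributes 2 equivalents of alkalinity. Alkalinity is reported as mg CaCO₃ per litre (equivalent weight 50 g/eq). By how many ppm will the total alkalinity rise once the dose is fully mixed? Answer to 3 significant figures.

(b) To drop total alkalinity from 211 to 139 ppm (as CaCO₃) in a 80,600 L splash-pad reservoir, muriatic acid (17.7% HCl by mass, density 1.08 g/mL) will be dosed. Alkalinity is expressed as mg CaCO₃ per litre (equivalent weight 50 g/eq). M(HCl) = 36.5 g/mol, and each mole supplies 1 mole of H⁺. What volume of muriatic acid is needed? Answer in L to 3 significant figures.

(a) Volume: 475 m³ = 475,000 L.
(a) Moles of Na₂CO₃: 21,700 g ÷ 106 g/mol = 204.7 mol → 409.4 eq of alkalinity.
(a) As CaCO₃: 409.4 eq × 50 g/eq = 20,470 g.
(a) Rise: 20,470 g / 475,000 L × 1000 = 43.1 mg/L.

(b) Alkalinity to neutralize: (211 − 139) = 72 mg/L as CaCO₃ × 80,600 L = 5803 g as CaCO₃.
(b) Equivalents of H⁺ required: 5803 ÷ 50 g/eq = 116.1 eq = 116.1 mol HCl.
(b) Mass of HCl: 116.1 × 36.5 = 4236 g.
(b) Mass of 17.7% solution: 4236 / 0.177 = 23,930 g.
(b) Volume: 23,930 g ÷ 1.08 g/mL = 22,160 mL.

(a) 43.1 ppm; (b) 22.2 L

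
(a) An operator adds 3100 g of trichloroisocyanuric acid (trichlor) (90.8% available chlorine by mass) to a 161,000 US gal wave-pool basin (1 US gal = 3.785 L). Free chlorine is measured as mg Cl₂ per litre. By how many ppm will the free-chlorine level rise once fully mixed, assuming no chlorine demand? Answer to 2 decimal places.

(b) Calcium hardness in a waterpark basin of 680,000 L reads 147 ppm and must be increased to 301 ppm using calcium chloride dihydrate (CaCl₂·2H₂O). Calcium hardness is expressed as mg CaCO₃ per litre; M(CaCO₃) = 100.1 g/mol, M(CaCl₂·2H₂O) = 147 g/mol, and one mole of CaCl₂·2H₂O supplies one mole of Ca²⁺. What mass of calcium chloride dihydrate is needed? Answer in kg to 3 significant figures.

(a) 4.62 ppm; (b) 154 kg

(a) Volume: 161,000 US gal × 3.785 L/gal = 609,385 L.
(a) Available chlorine delivered: 3100 g × 0.908 = 2815 g as Cl₂.
(a) Concentration rise: 2815 g / 609,385 L = 4.619 mg/L = 4.62 ppm.

(b) Hardness to add: (301 − 147) = 154 mg/L as CaCO₃ × 680,000 L = 104,700 g as CaCO₃.
(b) Moles of Ca²⁺ (1 mol Ca²⁺ ≡ 1 mol CaCO₃): 104,700 / 100.1 g/mol = 1046 mol.
(b) Mass of CaCl₂·2H₂O: 1046 × 147 = 153,800 g.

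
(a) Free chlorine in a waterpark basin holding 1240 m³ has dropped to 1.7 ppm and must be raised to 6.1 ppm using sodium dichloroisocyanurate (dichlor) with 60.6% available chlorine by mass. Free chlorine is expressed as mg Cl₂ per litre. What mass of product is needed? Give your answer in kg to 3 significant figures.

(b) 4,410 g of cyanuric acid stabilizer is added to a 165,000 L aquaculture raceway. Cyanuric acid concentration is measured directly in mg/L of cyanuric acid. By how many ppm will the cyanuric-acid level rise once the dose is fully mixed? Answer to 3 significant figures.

(a) Volume: 1240 m³ = 1,240,000 L.
(a) Chlorine deficit: 6.1 − 1.7 = 4.4 ppm = 4.4 mg/L as Cl₂.
(a) Cl₂ equivalent needed: 4.4 mg/L × 1,240,000 L = 5,456,000 mg = 5456 g.
(a) Product at 60.6% available chlorine: 5456 / 0.606 = 9003 g.

(b) Rise: 4,410 g / 165,000 L × 1000 = 26.73 mg/L.

(a) 9.00 kg; (b) 26.7 ppm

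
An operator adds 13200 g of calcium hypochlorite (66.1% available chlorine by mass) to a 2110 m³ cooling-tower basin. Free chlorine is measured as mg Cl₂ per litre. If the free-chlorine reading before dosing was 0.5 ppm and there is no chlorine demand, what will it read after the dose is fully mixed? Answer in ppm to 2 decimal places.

Volume: 2110 m³ = 2,110,000 L.
Available chlorine delivered: 13,200 g × 0.661 = 8725 g as Cl₂.
Concentration rise: 8725 g / 2,110,000 L = 4.135 mg/L = 4.14 ppm.
Final FC: 0.5 + 4.14 = 4.64 ppm.

4.64 ppm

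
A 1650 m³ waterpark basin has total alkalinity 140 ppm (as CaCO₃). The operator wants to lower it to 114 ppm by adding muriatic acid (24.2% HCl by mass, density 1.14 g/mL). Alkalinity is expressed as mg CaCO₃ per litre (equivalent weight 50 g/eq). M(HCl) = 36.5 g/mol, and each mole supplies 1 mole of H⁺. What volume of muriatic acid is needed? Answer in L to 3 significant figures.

Volume: 1650 m³ = 1,650,000 L.
Alkalinity to neutralize: (140 − 114) = 26 mg/L as CaCO₃ × 1,650,000 L = 42,900 g as CaCO₃.
Equivalents of H⁺ required: 42,900 ÷ 50 g/eq = 858 eq = 858 mol HCl.
Mass of HCl: 858 × 36.5 = 31,320 g.
Mass of 24.2% solution: 31,320 / 0.242 = 129,400 g.
Volume: 129,400 g ÷ 1.14 g/mL = 113,500 mL.

114 L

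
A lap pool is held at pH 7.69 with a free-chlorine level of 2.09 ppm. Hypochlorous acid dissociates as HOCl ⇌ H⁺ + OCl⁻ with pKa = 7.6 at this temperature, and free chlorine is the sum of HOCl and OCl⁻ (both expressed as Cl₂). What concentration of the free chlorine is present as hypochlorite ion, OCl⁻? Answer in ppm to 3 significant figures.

1.15 ppm

[OCl⁻]/[HOCl] = 10^(pH − pKa) = 10^(7.69 − 7.6) = 10^0.09 = 1.23.
Fraction as HOCl = 1 / (1 + 1.23) = 0.4484.
OCl⁻ = (1 − 0.4484) × 2.09 ppm = 1.153 ppm.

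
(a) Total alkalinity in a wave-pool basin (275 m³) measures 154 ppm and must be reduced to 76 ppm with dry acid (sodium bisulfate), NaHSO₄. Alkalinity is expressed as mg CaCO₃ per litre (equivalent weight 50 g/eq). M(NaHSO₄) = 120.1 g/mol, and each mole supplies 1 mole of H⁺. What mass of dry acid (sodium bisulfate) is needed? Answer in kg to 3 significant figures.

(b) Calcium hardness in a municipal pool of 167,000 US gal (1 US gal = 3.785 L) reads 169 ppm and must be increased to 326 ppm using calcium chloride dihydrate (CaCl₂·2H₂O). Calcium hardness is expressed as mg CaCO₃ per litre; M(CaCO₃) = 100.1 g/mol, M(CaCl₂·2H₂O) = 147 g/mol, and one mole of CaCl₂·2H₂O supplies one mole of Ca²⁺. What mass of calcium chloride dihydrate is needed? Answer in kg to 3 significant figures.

(a) 51.5 kg; (b) 146 kg

(a) Volume: 275 m³ = 275,000 L.
(a) Alkalinity to neutralize: (154 − 76) = 78 mg/L as CaCO₃ × 275,000 L = 21,450 g as CaCO₃.
(a) Equivalents of H⁺ required: 21,450 ÷ 50 g/eq = 429 eq = 429 mol NaHSO₄.
(a) Mass of NaHSO₄: 429 × 120.1 = 51,520 g.

(b) Volume: 167,000 US gal × 3.785 L/gal = 632,095 L.
(b) Hardness to add: (326 − 169) = 157 mg/L as CaCO₃ × 632,095 L = 99,240 g as CaCO₃.
(b) Moles of Ca²⁺ (1 mol Ca²⁺ ≡ 1 mol CaCO₃): 99,240 / 100.1 g/mol = 991.4 mol.
(b) Mass of CaCl₂·2H₂O: 991.4 × 147 = 145,700 g.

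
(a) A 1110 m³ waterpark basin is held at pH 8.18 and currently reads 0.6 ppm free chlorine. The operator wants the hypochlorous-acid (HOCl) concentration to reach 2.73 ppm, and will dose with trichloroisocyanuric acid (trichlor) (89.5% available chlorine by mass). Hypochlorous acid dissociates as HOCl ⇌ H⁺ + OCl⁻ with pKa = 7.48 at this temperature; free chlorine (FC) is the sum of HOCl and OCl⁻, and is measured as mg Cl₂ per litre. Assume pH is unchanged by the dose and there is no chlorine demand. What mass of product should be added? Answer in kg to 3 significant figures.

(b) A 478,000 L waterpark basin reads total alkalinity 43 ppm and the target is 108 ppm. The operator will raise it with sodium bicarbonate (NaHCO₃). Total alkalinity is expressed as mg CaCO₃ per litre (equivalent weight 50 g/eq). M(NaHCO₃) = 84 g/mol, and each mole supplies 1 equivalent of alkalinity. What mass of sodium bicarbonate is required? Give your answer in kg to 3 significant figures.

(a) 19.6 kg; (b) 52.2 kg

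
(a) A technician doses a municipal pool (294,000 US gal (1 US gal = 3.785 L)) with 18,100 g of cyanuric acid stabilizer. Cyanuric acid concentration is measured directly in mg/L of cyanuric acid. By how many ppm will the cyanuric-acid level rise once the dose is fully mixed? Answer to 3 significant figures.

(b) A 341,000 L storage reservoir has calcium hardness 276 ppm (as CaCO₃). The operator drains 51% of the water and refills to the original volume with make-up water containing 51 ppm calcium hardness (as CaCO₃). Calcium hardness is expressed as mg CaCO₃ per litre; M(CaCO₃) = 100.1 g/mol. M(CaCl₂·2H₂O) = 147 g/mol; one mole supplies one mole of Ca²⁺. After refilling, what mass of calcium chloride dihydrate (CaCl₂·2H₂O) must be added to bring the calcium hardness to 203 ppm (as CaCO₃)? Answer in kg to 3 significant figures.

(a) Volume: 294,000 US gal × 3.785 L/gal = 1,112,790 L.
(a) Rise: 18,100 g / 1,112,790 L × 1000 = 16.27 mg/L.

(b) After draining 51% and refilling: 276 × 0.49 + 51 × 0.51 = 161.25 ppm.
(b) Deficit to target: 203 − 161.25 = 41.75 mg/L.
(b) As CaCO₃: 41.75 mg/L × 341,000 L = 14,240 g; ÷ 100.1 = 142.2 mol Ca²⁺.
(b) Mass: 142.2 × 147 = 20,910 g.

(a) 16.3 ppm; (b) 20.9 kg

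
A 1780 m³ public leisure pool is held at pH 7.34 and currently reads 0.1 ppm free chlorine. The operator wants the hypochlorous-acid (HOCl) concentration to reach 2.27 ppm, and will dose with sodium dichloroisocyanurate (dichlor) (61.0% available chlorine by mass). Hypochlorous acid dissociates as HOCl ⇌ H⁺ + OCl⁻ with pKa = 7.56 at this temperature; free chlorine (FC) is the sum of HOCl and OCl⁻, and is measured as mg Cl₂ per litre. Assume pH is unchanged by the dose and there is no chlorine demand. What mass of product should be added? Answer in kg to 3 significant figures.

10.3 kg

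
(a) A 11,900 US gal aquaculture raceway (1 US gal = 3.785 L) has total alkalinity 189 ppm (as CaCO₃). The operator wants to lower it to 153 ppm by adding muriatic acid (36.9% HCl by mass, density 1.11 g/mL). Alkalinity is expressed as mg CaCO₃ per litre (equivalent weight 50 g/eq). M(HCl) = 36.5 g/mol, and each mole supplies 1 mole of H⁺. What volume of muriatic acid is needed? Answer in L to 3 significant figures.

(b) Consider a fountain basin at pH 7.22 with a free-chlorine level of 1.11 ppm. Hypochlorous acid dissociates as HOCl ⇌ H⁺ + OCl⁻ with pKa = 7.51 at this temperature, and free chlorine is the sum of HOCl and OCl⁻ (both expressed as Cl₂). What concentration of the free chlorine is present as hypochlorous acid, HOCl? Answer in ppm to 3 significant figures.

(a) Volume: 11,900 US gal × 3.785 L/gal = 45,042 L.
(a) Alkalinity to neutralize: (189 − 153) = 36 mg/L as CaCO₃ × 45,042 L = 1621 g as CaCO₃.
(a) Equivalents of H⁺ required: 1621 ÷ 50 g/eq = 32.43 eq = 32.43 mol HCl.
(a) Mass of HCl: 32.43 × 36.5 = 1184 g.
(a) Mass of 36.9% solution: 1184 / 0.369 = 3208 g.
(a) Volume: 3208 g ÷ 1.11 g/mL = 2890 mL.

(b) [OCl⁻]/[HOCl] = 10^(pH − pKa) = 10^(7.22 − 7.51) = 10^-0.29 = 0.5129.
(b) Fraction as HOCl = 1 / (1 + 0.5129) = 0.661.
(b) HOCl = 0.661 × 1.11 ppm = 0.7337 ppm.

(a) 2.89 L; (b) 0.734 ppm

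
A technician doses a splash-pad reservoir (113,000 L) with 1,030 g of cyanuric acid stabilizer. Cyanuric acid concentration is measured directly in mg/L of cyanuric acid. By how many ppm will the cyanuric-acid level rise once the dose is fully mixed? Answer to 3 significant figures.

9.12 ppm

Rise: 1,030 g / 113,000 L × 1000 = 9.115 mg/L.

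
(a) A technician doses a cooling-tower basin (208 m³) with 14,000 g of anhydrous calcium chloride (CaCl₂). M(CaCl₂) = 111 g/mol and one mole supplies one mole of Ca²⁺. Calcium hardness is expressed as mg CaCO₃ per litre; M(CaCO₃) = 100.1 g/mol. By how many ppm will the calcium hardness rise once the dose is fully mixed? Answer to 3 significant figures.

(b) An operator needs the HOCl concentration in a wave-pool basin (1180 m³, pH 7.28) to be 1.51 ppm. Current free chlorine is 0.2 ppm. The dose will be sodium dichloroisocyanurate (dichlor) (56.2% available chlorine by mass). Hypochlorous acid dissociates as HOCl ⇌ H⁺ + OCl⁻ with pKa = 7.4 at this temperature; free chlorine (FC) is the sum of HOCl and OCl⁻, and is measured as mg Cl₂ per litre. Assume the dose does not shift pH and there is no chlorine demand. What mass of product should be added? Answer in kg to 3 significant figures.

(a) 60.7 ppm; (b) 5.16 kg

(a) Volume: 208 m³ = 208,000 L.
(a) Moles of Ca²⁺: 14,000 g ÷ 111 g/mol = 126.1 mol.
(a) As CaCO₃: 126.1 mol × 100.1 g/mol = 12,630 g.
(a) Rise: 12,630 g / 208,000 L × 1000 = 60.7 mg/L.

(b) Volume: 1180 m³ = 1,180,000 L.
(b) [OCl⁻]/[HOCl] = 10^(pH − pKa) = 10^(7.28 − 7.4) = 0.7586; fraction as HOCl = 1/(1 + 0.7586) = 0.5686.
(b) Free chlorine required for 1.51 ppm HOCl: 1.51 / 0.5686 = 2.655 ppm.
(b) FC to add: 2.655 − 0.2 = 2.455 mg/L as Cl₂.
(b) Cl₂ equivalent: 2.455 mg/L × 1,180,000 L = 2897 g.
(b) Product at 56.2% available Cl: 2897 / 0.562 = 5156 g.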